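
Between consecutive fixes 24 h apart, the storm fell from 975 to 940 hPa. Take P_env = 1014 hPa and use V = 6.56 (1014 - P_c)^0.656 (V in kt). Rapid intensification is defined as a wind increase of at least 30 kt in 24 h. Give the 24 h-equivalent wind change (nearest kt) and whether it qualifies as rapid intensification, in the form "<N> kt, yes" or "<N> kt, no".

38 kt, yes

V₁: ΔP = 39, V ≈ 6.56 × 39^0.656 ≈ 72.55 kt.
V₂: ΔP = 74, V ≈ 6.56 × 74^0.656 ≈ 110.44 kt.
ΔV over 24 h = 37.89 kt → 24 h equivalent = 37.89 × 24/24 ≈ 37.89 kt.
38 kt ≥ 30 kt ⇒ rapid intensification.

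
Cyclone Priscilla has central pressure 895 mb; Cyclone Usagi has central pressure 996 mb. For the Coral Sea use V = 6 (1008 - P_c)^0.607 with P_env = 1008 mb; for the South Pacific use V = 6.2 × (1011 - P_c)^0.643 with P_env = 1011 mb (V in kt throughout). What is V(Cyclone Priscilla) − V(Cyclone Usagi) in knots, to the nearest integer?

70 kt

Cyclone Priscilla: ΔP = 113; V ≈ 6 × 113^0.607 ≈ 105.77 kt.
Cyclone Usagi: ΔP = 15; V ≈ 6.2 × 15^0.643 ≈ 35.37 kt.
Difference ≈ 105.77 − 35.37 = 70.40 → 70 kt.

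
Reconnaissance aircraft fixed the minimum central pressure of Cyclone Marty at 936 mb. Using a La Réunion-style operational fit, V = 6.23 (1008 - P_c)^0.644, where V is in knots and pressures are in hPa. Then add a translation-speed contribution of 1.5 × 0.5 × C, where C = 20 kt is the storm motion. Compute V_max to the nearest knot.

113 kt

ΔP = 1008 − 936 = 72 mb.
72^0.644 ≈ 15.708.
V ≈ 6.23 × 15.708 ≈ 97.9 kt.
Translation term: 1.5 × 0.5 × 20 = 15 kt.
Corrected V ≈ 112.9 kt → 113 kt.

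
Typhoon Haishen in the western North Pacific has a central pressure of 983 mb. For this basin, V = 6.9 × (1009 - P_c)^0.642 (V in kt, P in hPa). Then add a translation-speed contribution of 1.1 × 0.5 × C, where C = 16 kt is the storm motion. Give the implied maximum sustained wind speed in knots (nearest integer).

ΔP = 1009 − 983 = 26 mb.
26^0.642 ≈ 8.099.
V ≈ 6.9 × 8.099 ≈ 55.9 kt.
Translation term: 1.1 × 0.5 × 16 = 8.8 kt.
Corrected V ≈ 64.7 kt → 65 kt.

65 kt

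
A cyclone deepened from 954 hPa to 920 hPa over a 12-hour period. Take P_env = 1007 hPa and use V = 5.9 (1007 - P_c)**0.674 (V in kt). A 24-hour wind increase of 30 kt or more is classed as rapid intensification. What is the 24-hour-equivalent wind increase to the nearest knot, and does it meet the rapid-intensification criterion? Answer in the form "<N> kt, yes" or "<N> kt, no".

68 kt, yes

V₁: ΔP = 53, V ≈ 5.9 × 53^0.674 ≈ 85.71 kt.
V₂: ΔP = 87, V ≈ 5.9 × 87^0.674 ≈ 119.70 kt.
ΔV over 12 h = 33.99 kt → 24 h equivalent = 33.99 × 24/12 ≈ 67.98 kt.
68 kt ≥ 30 kt ⇒ rapid intensification.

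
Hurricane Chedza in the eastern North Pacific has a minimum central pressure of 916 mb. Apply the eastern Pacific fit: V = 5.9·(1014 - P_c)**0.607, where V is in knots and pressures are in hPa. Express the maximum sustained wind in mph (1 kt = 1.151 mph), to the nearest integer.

ΔP = 1014 − 916 = 98 mb.
V ≈ 5.9 × 98^0.607 = 5.9 × 16.169 ≈ 95.395 kt.
95.395 × 1.151 ≈ 109.80 mph → 110 mph.

110 mph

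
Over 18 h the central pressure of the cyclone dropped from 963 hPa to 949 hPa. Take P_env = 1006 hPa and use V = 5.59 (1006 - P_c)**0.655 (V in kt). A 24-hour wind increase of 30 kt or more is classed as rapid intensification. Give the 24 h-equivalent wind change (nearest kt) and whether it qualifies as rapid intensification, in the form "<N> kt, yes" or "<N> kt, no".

V₁: ΔP = 43, V ≈ 5.59 × 43^0.655 ≈ 65.66 kt.
V₂: ΔP = 57, V ≈ 5.59 × 57^0.655 ≈ 78.98 kt.
ΔV over 18 h = 13.32 kt → 24 h equivalent = 13.32 × 24/18 ≈ 17.76 kt.
18 kt < 30 kt ⇒ not rapid intensification.

18 kt, no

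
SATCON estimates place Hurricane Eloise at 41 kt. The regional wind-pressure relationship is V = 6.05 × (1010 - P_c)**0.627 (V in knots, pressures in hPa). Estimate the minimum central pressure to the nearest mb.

ΔP = (V / 6.05)^(1/0.627) = (41/6.05)^1.595.
41/6.05 = 6.777; 6.777^1.595 ≈ 21.15 mb.
P_c = 1010 − 21.15 = 988.85 ≈ 989 mb.

989 mb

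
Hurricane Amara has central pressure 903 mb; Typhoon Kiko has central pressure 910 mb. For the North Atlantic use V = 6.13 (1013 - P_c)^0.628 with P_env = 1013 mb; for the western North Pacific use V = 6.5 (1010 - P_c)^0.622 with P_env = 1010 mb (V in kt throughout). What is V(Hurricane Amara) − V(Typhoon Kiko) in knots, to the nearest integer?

3 kt

Hurricane Amara: ΔP = 110; V ≈ 6.13 × 110^0.628 ≈ 117.34 kt.
Typhoon Kiko: ΔP = 100; V ≈ 6.5 × 100^0.622 ≈ 114.00 kt.
Difference ≈ 117.34 − 114.00 = 3.34 → 3 kt.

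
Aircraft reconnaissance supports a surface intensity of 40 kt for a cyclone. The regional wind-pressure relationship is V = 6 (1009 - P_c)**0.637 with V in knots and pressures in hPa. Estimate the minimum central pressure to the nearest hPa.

989 hPa

ΔP = (V / 6)^(1/0.637) = (40/6)^1.570.
40/6 = 6.667; 6.667^1.570 ≈ 19.65 hPa.
P_c = 1009 − 19.65 = 989.35 ≈ 989 hPa.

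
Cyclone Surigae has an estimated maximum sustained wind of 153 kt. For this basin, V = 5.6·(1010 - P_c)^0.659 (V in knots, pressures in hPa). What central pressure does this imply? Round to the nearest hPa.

ΔP = (V / 5.6)^(1/0.659) = (153/5.6)^1.517.
153/5.6 = 27.321; 27.321^1.517 ≈ 151.29 hPa.
P_c = 1010 − 151.29 = 858.71 ≈ 859 hPa.

859 hPa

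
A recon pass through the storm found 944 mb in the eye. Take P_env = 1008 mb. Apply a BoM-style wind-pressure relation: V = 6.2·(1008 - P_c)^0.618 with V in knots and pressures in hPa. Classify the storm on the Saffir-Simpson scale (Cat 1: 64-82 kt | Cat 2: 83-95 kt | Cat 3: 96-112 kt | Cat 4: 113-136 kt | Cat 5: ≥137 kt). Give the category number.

1

ΔP = 1008 − 944 = 64 mb.
V ≈ 6.2 × 64^0.618 = 6.2 × 13.07 ≈ 81 kt.
81 kt falls in the Category 1 band.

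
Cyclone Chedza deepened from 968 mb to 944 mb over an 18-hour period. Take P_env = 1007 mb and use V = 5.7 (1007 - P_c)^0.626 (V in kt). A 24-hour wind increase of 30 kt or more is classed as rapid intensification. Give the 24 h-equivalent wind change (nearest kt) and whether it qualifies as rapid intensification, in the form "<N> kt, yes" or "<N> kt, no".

V₁: ΔP = 39, V ≈ 5.7 × 39^0.626 ≈ 56.48 kt.
V₂: ΔP = 63, V ≈ 5.7 × 63^0.626 ≈ 76.25 kt.
ΔV over 18 h = 19.77 kt → 24 h equivalent = 19.77 × 24/18 ≈ 26.36 kt.
26 kt < 30 kt ⇒ not rapid intensification.

26 kt, no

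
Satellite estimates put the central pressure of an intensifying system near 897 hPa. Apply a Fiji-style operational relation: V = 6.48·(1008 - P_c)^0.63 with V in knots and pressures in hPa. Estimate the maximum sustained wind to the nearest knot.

ΔP = 1008 − 897 = 111 hPa.
111^0.63 ≈ 19.434.
V ≈ 6.48 × 19.434 ≈ 125.9 kt.

126 kt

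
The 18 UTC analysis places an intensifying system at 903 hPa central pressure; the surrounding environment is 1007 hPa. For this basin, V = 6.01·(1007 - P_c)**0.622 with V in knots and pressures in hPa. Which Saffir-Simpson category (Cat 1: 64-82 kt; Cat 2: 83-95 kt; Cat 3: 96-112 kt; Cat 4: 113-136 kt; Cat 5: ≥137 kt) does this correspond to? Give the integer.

ΔP = 1007 − 903 = 104 hPa.
V ≈ 6.01 × 104^0.622 = 6.01 × 17.97 ≈ 108 kt.
108 kt falls in the Category 3 band.

3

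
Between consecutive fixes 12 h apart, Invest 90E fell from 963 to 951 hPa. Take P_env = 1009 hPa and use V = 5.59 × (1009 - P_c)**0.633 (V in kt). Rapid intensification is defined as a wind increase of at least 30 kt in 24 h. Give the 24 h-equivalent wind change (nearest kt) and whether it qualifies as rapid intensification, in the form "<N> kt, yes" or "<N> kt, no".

V₁: ΔP = 46, V ≈ 5.59 × 46^0.633 ≈ 63.09 kt.
V₂: ΔP = 58, V ≈ 5.59 × 58^0.633 ≈ 73.06 kt.
ΔV over 12 h = 9.97 kt → 24 h equivalent = 9.97 × 24/12 ≈ 19.94 kt.
20 kt < 30 kt ⇒ not rapid intensification.

20 kt, no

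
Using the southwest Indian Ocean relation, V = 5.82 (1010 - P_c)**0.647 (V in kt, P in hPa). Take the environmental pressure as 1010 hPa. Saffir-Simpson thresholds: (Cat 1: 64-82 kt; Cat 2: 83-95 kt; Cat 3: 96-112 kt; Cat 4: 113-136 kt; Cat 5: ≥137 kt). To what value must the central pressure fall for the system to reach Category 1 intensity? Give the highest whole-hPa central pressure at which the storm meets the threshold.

Category 1 begins at V = 64 kt.
Required ΔP = (64/5.82)^(1/0.647) = 10.997^1.546 ≈ 40.68 hPa.
P_c ≤ 1010 − 40.68 = 969.32, so the highest integer P_c is 969 hPa.

969 hPa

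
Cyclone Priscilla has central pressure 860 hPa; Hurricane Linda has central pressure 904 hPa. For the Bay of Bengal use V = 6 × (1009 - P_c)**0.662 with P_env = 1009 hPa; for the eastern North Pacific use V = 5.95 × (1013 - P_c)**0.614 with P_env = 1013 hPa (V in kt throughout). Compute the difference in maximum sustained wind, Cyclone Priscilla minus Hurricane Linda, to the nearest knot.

Cyclone Priscilla: ΔP = 149; V ≈ 6 × 149^0.662 ≈ 164.74 kt.
Hurricane Linda: ΔP = 109; V ≈ 5.95 × 109^0.614 ≈ 106.05 kt.
Difference ≈ 164.74 − 106.05 = 58.69 → 59 kt.

59 kt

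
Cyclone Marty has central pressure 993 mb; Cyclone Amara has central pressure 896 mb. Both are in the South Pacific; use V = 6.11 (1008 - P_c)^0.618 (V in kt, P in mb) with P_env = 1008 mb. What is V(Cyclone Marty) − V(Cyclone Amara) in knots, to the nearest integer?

Cyclone Marty: ΔP = 15; V ≈ 6.11 × 15^0.618 ≈ 32.57 kt.
Cyclone Amara: ΔP = 112; V ≈ 6.11 × 112^0.618 ≈ 112.84 kt.
Difference ≈ 32.57 − 112.84 = -80.27 → -80 kt.

-80 kt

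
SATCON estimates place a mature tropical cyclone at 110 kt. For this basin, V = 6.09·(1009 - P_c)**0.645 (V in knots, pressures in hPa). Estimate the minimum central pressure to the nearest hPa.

ΔP = (V / 6.09)^(1/0.645) = (110/6.09)^1.550.
110/6.09 = 18.062; 18.062^1.550 ≈ 88.82 hPa.
P_c = 1009 − 88.82 = 920.18 ≈ 920 hPa.

920 hPa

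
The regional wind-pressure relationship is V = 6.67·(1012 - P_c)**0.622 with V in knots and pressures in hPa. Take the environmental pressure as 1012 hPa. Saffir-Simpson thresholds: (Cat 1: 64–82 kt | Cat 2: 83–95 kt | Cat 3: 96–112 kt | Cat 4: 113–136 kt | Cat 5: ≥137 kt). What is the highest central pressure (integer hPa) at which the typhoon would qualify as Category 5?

883 hPa

Category 5 begins at V = 137 kt.
Required ΔP = (137/6.67)^(1/0.622) = 20.540^1.608 ≈ 128.91 hPa.
P_c ≤ 1012 − 128.91 = 883.09, so the highest integer P_c is 883 hPa.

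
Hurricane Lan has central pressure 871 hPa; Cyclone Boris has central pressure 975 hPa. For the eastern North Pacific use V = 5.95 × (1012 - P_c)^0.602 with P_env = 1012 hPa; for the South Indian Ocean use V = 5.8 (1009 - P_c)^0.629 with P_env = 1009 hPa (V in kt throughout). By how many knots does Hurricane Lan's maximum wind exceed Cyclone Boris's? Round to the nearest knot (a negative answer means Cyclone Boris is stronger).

Hurricane Lan: ΔP = 141; V ≈ 5.95 × 141^0.602 ≈ 117.04 kt.
Cyclone Boris: ΔP = 34; V ≈ 5.8 × 34^0.629 ≈ 53.30 kt.
Difference ≈ 117.04 − 53.30 = 63.74 → 64 kt.

64 kt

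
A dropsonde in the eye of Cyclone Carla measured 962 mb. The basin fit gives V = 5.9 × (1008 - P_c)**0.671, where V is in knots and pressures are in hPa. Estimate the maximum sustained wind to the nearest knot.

ΔP = 1008 − 962 = 46 mb.
46^0.671 ≈ 13.053.
V ≈ 5.9 × 13.053 ≈ 77.0 kt.

77 kt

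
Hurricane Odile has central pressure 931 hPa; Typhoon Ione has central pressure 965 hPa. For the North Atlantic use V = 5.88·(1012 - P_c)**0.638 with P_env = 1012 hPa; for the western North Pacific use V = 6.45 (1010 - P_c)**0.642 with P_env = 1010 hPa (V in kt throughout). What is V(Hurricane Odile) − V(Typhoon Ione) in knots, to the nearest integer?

Hurricane Odile: ΔP = 81; V ≈ 5.88 × 81^0.638 ≈ 97.05 kt.
Typhoon Ione: ΔP = 45; V ≈ 6.45 × 45^0.642 ≈ 74.29 kt.
Difference ≈ 97.05 − 74.29 = 22.76 → 23 kt.

23 kt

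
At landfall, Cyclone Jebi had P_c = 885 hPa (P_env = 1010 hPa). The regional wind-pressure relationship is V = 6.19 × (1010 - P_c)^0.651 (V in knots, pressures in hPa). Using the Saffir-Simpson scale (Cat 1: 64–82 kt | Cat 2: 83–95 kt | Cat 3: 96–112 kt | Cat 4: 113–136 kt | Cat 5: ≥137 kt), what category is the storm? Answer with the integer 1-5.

ΔP = 1010 − 885 = 125 hPa.
V ≈ 6.19 × 125^0.651 = 6.19 × 23.18 ≈ 143 kt.
143 kt falls in the Category 5 band.

5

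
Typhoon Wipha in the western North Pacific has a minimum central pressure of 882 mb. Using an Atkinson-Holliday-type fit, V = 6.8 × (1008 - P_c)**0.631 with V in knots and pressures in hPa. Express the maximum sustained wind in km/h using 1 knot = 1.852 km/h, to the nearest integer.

266 km/h

ΔP = 1008 − 882 = 126 mb.
V ≈ 6.8 × 126^0.631 = 6.8 × 21.151 ≈ 143.828 kt.
143.828 × 1.852 ≈ 266.37 km/h → 266 km/h.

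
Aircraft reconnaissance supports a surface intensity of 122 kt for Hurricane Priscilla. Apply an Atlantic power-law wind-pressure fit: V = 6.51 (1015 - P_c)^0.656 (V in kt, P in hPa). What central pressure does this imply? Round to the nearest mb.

ΔP = (V / 6.51)^(1/0.656) = (122/6.51)^1.524.
122/6.51 = 18.740; 18.740^1.524 ≈ 87.14 mb.
P_c = 1015 − 87.14 = 927.86 ≈ 928 mb.

928 mb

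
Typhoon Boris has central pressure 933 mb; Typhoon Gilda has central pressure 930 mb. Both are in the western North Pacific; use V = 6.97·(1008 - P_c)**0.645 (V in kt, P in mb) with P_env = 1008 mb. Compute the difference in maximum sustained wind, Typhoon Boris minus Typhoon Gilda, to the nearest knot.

Typhoon Boris: ΔP = 75; V ≈ 6.97 × 75^0.645 ≈ 112.89 kt.
Typhoon Gilda: ΔP = 78; V ≈ 6.97 × 78^0.645 ≈ 115.78 kt.
Difference ≈ 112.89 − 115.78 = -2.89 → -3 kt.

-3 kt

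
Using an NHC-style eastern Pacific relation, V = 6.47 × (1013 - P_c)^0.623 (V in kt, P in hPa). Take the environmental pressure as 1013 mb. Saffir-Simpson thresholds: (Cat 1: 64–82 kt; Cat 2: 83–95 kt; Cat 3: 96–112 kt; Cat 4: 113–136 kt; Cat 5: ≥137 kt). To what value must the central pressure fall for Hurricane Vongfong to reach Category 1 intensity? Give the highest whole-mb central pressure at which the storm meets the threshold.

Category 1 begins at V = 64 kt.
Required ΔP = (64/6.47)^(1/0.623) = 9.892^1.605 ≈ 39.59 mb.
P_c ≤ 1013 − 39.59 = 973.41, so the highest integer P_c is 973 mb.

973 mb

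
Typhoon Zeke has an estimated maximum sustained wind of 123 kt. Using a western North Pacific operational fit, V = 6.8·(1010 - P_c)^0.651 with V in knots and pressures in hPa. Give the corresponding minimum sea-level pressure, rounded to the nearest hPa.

925 hPa

ΔP = (V / 6.8)^(1/0.651) = (123/6.8)^1.536.
123/6.8 = 18.088; 18.088^1.536 ≈ 85.41 hPa.
P_c = 1010 − 85.41 = 924.59 ≈ 925 hPa.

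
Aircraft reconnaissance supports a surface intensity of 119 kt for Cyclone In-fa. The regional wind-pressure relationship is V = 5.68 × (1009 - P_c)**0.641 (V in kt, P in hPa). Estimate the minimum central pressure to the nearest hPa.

ΔP = (V / 5.68)^(1/0.641) = (119/5.68)^1.560.
119/5.68 = 20.951; 20.951^1.560 ≈ 115.12 hPa.
P_c = 1009 − 115.12 = 893.88 ≈ 894 hPa.

894 hPa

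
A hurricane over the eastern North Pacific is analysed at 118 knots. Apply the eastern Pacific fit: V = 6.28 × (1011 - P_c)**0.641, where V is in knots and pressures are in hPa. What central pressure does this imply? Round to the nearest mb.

ΔP = (V / 6.28)^(1/0.641) = (118/6.28)^1.560.
118/6.28 = 18.790; 18.790^1.560 ≈ 97.14 mb.
P_c = 1011 − 97.14 = 913.86 ≈ 914 mb.

914 mb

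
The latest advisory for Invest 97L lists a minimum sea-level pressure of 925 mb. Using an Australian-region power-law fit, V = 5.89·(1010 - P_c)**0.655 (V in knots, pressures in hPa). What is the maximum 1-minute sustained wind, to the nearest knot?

ΔP = 1010 − 925 = 85 mb.
85^0.655 ≈ 18.356.
V ≈ 5.89 × 18.356 ≈ 108.1 kt.

108 kt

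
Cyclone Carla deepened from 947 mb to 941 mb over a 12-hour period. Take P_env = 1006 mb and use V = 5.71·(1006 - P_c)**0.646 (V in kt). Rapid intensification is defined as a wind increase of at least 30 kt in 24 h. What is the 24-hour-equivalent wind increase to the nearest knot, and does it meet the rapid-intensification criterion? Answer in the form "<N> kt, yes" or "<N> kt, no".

10 kt, no

V₁: ΔP = 59, V ≈ 5.71 × 59^0.646 ≈ 79.54 kt.
V₂: ΔP = 65, V ≈ 5.71 × 65^0.646 ≈ 84.68 kt.
ΔV over 12 h = 5.14 kt → 24 h equivalent = 5.14 × 24/12 ≈ 10.28 kt.
10 kt < 30 kt ⇒ not rapid intensification.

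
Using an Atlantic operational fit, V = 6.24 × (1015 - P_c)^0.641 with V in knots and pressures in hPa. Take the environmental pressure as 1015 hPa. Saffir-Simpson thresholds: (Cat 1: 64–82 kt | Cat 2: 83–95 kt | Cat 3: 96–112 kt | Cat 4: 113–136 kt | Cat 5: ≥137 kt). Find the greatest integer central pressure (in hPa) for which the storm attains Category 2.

958 hPa

Category 2 begins at V = 83 kt.
Required ΔP = (83/6.24)^(1/0.641) = 13.301^1.560 ≈ 56.67 hPa.
P_c ≤ 1015 − 56.67 = 958.33, so the highest integer P_c is 958 hPa.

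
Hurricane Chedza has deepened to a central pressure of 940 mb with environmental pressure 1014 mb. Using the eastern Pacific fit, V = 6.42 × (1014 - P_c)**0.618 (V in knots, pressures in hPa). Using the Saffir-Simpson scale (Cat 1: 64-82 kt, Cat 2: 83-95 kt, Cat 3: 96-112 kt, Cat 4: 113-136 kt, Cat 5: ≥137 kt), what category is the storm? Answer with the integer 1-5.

2

ΔP = 1014 − 940 = 74 mb.
V ≈ 6.42 × 74^0.618 = 6.42 × 14.30 ≈ 92 kt.
92 kt falls in the Category 2 band.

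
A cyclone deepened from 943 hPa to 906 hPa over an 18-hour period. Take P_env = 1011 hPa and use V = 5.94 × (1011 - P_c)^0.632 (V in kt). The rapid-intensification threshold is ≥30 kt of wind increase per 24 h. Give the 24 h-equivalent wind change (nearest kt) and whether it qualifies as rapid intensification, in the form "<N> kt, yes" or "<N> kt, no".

V₁: ΔP = 68, V ≈ 5.94 × 68^0.632 ≈ 85.49 kt.
V₂: ΔP = 105, V ≈ 5.94 × 105^0.632 ≈ 112.51 kt.
ΔV over 18 h = 27.02 kt → 24 h equivalent = 27.02 × 24/18 ≈ 36.03 kt.
36 kt ≥ 30 kt ⇒ rapid intensification.

36 kt, yes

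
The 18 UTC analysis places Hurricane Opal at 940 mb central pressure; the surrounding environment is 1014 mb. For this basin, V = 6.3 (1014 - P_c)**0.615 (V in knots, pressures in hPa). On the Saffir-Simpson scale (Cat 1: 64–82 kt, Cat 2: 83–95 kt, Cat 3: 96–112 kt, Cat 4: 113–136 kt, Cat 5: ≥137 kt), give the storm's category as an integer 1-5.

2

ΔP = 1014 − 940 = 74 mb.
V ≈ 6.3 × 74^0.615 = 6.3 × 14.11 ≈ 89 kt.
89 kt falls in the Category 2 band.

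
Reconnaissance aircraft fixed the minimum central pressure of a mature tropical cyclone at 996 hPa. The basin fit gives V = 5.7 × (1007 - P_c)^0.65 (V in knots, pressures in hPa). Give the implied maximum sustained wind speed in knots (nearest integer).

ΔP = 1007 − 996 = 11 hPa.
11^0.65 ≈ 4.752.
V ≈ 5.7 × 4.752 ≈ 27.1 kt.

27 kt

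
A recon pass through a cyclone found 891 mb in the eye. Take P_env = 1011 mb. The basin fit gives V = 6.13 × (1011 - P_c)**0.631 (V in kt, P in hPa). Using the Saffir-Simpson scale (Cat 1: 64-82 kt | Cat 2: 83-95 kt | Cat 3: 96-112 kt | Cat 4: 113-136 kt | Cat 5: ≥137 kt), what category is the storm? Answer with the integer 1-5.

4

ΔP = 1011 − 891 = 120 mb.
V ≈ 6.13 × 120^0.631 = 6.13 × 20.51 ≈ 126 kt.
126 kt falls in the Category 4 band.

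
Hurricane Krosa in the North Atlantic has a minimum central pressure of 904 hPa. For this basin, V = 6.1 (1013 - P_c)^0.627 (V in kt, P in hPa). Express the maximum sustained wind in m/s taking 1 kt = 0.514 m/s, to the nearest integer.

59 m/s

ΔP = 1013 − 904 = 109 hPa.
V ≈ 6.1 × 109^0.627 = 6.1 × 18.944 ≈ 115.557 kt.
115.557 × 0.514 ≈ 59.40 m/s → 59 m/s.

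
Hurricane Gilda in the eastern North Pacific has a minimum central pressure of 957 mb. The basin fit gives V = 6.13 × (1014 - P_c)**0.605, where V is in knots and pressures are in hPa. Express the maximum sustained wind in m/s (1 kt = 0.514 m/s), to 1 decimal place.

ΔP = 1014 − 957 = 57 mb.
V ≈ 6.13 × 57^0.605 = 6.13 × 11.543 ≈ 70.756 kt.
70.756 × 0.514 ≈ 36.37 m/s → 36.4 m/s.

36.4 m/s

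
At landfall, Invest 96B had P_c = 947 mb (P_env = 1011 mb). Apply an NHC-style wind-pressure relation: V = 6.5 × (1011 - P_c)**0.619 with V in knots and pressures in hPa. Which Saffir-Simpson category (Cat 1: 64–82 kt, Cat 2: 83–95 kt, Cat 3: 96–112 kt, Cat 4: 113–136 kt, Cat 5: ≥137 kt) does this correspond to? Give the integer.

2

ΔP = 1011 − 947 = 64 mb.
V ≈ 6.5 × 64^0.619 = 6.5 × 13.12 ≈ 85 kt.
85 kt falls in the Category 2 band.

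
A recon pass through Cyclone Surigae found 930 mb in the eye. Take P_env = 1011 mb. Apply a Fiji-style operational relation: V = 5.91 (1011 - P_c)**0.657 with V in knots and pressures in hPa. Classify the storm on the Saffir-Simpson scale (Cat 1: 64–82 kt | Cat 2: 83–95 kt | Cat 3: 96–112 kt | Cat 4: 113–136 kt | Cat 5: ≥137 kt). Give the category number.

3

ΔP = 1011 − 930 = 81 mb.
V ≈ 5.91 × 81^0.657 = 5.91 × 17.94 ≈ 106 kt.
106 kt falls in the Category 3 band.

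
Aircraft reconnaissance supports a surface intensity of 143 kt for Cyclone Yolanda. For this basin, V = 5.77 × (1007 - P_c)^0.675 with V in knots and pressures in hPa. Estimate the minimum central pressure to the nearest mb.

ΔP = (V / 5.77)^(1/0.675) = (143/5.77)^1.481.
143/5.77 = 24.783; 24.783^1.481 ≈ 116.26 mb.
P_c = 1007 − 116.26 = 890.74 ≈ 891 mb.

891 mb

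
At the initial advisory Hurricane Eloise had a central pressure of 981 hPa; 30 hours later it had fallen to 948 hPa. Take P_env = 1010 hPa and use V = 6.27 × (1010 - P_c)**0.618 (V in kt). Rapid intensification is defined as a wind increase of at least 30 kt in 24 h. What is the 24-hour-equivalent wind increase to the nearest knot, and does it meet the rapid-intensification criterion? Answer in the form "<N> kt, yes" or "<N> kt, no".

24 kt, no

V₁: ΔP = 29, V ≈ 6.27 × 29^0.618 ≈ 50.24 kt.
V₂: ΔP = 62, V ≈ 6.27 × 62^0.618 ≈ 80.35 kt.
ΔV over 30 h = 30.11 kt → 24 h equivalent = 30.11 × 24/30 ≈ 24.09 kt.
24 kt < 30 kt ⇒ not rapid intensification.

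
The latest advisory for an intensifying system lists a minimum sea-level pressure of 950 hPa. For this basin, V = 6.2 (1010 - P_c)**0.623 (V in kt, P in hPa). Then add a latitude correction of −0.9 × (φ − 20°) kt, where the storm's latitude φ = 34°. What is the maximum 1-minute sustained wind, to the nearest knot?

67 kt

ΔP = 1010 − 950 = 60 hPa.
60^0.623 ≈ 12.817.
V ≈ 6.2 × 12.817 ≈ 79.5 kt.
Latitude correction: −0.9 × (34 − 20) = -12.6 kt.
Corrected V ≈ 66.9 kt → 67 kt.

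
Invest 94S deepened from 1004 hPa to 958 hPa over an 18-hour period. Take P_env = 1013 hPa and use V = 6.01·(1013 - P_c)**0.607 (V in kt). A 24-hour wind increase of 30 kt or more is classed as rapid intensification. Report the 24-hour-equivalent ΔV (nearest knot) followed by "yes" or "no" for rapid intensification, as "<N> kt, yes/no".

61 kt, yes

V₁: ΔP = 9, V ≈ 6.01 × 9^0.607 ≈ 22.81 kt.
V₂: ΔP = 55, V ≈ 6.01 × 55^0.607 ≈ 68.43 kt.
ΔV over 18 h = 45.62 kt → 24 h equivalent = 45.62 × 24/18 ≈ 60.83 kt.
61 kt ≥ 30 kt ⇒ rapid intensification.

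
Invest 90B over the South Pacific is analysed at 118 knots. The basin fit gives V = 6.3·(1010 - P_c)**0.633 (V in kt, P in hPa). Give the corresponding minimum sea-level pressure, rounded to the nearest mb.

908 mb

ΔP = (V / 6.3)^(1/0.633) = (118/6.3)^1.580.
118/6.3 = 18.730; 18.730^1.580 ≈ 102.41 mb.
P_c = 1010 − 102.41 = 907.59 ≈ 908 mb.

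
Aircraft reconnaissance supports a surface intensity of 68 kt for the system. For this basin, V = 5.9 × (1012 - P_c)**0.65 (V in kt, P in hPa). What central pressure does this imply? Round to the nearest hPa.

969 hPa

ΔP = (V / 5.9)^(1/0.65) = (68/5.9)^1.538.
68/5.9 = 11.525; 11.525^1.538 ≈ 42.99 hPa.
P_c = 1012 − 42.99 = 969.01 ≈ 969 hPa.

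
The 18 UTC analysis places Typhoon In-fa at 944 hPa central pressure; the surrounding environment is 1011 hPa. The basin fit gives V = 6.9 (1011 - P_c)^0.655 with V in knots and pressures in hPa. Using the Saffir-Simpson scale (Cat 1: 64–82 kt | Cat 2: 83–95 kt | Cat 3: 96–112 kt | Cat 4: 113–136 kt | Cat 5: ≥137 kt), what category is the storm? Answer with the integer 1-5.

3

ΔP = 1011 − 944 = 67 hPa.
V ≈ 6.9 × 67^0.655 = 6.9 × 15.71 ≈ 108 kt.
108 kt falls in the Category 3 band.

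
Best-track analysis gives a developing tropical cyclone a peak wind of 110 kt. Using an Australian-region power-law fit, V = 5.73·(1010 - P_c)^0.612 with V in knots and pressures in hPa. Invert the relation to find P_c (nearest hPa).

885 hPa

ΔP = (V / 5.73)^(1/0.612) = (110/5.73)^1.634.
110/5.73 = 19.197; 19.197^1.634 ≈ 124.97 hPa.
P_c = 1010 − 124.97 = 885.03 ≈ 885 hPa.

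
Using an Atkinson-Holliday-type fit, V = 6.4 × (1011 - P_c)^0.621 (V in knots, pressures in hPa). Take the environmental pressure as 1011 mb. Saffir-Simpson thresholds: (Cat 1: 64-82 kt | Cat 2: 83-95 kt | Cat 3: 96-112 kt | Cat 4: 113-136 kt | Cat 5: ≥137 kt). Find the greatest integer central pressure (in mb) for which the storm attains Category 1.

970 mb

Category 1 begins at V = 64 kt.
Required ΔP = (64/6.4)^(1/0.621) = 10.000^1.610 ≈ 40.77 mb.
P_c ≤ 1011 − 40.77 = 970.23, so the highest integer P_c is 970 mb.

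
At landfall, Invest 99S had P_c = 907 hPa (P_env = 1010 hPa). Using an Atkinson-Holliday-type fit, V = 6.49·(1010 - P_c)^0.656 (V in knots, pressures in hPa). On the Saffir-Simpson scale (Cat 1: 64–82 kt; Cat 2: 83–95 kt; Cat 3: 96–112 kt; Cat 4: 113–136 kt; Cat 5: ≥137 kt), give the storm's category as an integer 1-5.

4

ΔP = 1010 − 907 = 103 hPa.
V ≈ 6.49 × 103^0.656 = 6.49 × 20.91 ≈ 136 kt.
136 kt falls in the Category 4 band.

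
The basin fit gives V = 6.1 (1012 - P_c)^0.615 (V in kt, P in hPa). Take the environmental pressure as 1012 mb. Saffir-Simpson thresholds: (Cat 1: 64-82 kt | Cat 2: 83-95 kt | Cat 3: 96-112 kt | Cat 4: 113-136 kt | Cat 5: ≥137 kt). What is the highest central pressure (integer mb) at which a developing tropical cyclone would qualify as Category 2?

942 mb

Category 2 begins at V = 83 kt.
Required ΔP = (83/6.1)^(1/0.615) = 13.607^1.626 ≈ 69.74 mb.
P_c ≤ 1012 − 69.74 = 942.26, so the highest integer P_c is 942 mb.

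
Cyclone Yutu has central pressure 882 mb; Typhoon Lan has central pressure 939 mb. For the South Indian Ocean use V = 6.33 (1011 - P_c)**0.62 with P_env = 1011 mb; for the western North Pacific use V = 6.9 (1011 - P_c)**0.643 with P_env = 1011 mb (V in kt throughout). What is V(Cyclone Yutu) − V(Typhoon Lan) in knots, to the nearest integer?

21 kt

Cyclone Yutu: ΔP = 129; V ≈ 6.33 × 129^0.62 ≈ 128.82 kt.
Typhoon Lan: ΔP = 72; V ≈ 6.9 × 72^0.643 ≈ 107.92 kt.
Difference ≈ 128.82 − 107.92 = 20.90 → 21 kt.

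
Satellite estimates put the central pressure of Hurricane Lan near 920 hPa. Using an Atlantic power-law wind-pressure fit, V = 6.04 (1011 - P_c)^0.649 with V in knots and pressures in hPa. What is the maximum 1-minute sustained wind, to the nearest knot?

113 kt

ΔP = 1011 − 920 = 91 hPa.
91^0.649 ≈ 18.682.
V ≈ 6.04 × 18.682 ≈ 112.8 kt.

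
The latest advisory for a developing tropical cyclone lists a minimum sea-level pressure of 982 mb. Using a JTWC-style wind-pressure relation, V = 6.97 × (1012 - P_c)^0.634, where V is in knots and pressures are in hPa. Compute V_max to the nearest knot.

60 kt

ΔP = 1012 − 982 = 30 mb.
30^0.634 ≈ 8.640.
V ≈ 6.97 × 8.640 ≈ 60.2 kt.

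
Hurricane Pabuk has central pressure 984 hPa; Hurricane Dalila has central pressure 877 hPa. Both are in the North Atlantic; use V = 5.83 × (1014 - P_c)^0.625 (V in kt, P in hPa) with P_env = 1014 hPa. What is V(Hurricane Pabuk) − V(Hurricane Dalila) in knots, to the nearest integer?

-77 kt

Hurricane Pabuk: ΔP = 30; V ≈ 5.83 × 30^0.625 ≈ 48.85 kt.
Hurricane Dalila: ΔP = 137; V ≈ 5.83 × 137^0.625 ≈ 126.22 kt.
Difference ≈ 48.85 − 126.22 = -77.37 → -77 kt.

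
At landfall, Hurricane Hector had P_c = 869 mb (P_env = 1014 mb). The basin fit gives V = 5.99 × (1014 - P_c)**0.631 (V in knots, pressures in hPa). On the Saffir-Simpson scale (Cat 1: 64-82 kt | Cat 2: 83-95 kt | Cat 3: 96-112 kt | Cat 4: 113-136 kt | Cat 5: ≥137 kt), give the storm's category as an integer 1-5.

ΔP = 1014 − 869 = 145 mb.
V ≈ 5.99 × 145^0.631 = 5.99 × 23.11 ≈ 138 kt.
138 kt falls in the Category 5 band.

5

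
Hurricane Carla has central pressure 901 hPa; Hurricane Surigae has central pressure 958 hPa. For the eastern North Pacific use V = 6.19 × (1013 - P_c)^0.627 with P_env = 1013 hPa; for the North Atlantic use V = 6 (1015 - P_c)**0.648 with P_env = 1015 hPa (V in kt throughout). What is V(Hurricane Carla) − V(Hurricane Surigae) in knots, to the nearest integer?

37 kt

Hurricane Carla: ΔP = 112; V ≈ 6.19 × 112^0.627 ≈ 119.28 kt.
Hurricane Surigae: ΔP = 57; V ≈ 6 × 57^0.648 ≈ 82.41 kt.
Difference ≈ 119.28 − 82.41 = 36.87 → 37 kt.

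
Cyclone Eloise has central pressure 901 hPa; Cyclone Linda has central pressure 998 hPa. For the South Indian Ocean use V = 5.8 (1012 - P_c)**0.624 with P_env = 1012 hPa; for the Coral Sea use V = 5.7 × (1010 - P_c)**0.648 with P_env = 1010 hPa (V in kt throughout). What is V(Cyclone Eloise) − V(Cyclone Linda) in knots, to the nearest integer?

81 kt

Cyclone Eloise: ΔP = 111; V ≈ 5.8 × 111^0.624 ≈ 109.57 kt.
Cyclone Linda: ΔP = 12; V ≈ 5.7 × 12^0.648 ≈ 28.52 kt.
Difference ≈ 109.57 − 28.52 = 81.05 → 81 kt.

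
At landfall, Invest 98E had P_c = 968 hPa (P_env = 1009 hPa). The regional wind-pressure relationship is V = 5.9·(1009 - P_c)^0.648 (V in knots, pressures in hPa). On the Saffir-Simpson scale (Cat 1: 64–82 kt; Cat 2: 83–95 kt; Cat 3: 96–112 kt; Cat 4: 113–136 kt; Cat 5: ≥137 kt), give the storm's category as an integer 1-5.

1

ΔP = 1009 − 968 = 41 hPa.
V ≈ 5.9 × 41^0.648 = 5.9 × 11.09 ≈ 65 kt.
65 kt falls in the Category 1 band.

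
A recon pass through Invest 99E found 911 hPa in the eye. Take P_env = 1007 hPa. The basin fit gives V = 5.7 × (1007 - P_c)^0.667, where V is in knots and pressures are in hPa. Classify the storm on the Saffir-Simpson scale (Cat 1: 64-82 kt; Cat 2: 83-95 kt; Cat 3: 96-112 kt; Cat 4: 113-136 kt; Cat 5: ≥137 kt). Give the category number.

ΔP = 1007 − 911 = 96 hPa.
V ≈ 5.7 × 96^0.667 = 5.7 × 21.00 ≈ 120 kt.
120 kt falls in the Category 4 band.

4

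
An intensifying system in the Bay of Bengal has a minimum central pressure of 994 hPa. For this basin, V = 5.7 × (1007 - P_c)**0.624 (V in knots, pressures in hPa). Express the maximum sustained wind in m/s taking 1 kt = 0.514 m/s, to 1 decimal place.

14.5 m/s

ΔP = 1007 − 994 = 13 hPa.
V ≈ 5.7 × 13^0.624 = 5.7 × 4.956 ≈ 28.247 kt.
28.247 × 0.514 ≈ 14.52 m/s → 14.5 m/s.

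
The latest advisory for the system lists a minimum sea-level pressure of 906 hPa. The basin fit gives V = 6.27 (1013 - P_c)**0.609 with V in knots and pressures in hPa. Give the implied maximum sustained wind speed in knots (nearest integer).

ΔP = 1013 − 906 = 107 hPa.
107^0.609 ≈ 17.215.
V ≈ 6.27 × 17.215 ≈ 107.9 kt.

108 kt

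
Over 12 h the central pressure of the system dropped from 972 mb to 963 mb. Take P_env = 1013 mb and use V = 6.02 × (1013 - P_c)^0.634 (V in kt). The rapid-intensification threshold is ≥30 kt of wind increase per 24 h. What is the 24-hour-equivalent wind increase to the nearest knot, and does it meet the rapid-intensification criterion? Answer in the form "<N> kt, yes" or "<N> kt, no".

V₁: ΔP = 41, V ≈ 6.02 × 41^0.634 ≈ 63.40 kt.
V₂: ΔP = 50, V ≈ 6.02 × 50^0.634 ≈ 71.90 kt.
ΔV over 12 h = 8.50 kt → 24 h equivalent = 8.50 × 24/12 ≈ 17.00 kt.
17 kt < 30 kt ⇒ not rapid intensification.

17 kt, no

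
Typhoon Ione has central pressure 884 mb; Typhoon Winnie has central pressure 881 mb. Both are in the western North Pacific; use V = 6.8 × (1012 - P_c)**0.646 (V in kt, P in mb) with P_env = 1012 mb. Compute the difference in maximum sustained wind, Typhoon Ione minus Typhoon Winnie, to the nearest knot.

-2 kt

Typhoon Ione: ΔP = 128; V ≈ 6.8 × 128^0.646 ≈ 156.23 kt.
Typhoon Winnie: ΔP = 131; V ≈ 6.8 × 131^0.646 ≈ 158.59 kt.
Difference ≈ 156.23 − 158.59 = -2.36 → -2 kt.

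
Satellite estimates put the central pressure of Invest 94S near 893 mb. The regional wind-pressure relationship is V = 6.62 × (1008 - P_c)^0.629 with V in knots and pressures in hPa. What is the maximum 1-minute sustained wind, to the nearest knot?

131 kt

ΔP = 1008 − 893 = 115 mb.
115^0.629 ≈ 19.778.
V ≈ 6.62 × 19.778 ≈ 130.9 kt.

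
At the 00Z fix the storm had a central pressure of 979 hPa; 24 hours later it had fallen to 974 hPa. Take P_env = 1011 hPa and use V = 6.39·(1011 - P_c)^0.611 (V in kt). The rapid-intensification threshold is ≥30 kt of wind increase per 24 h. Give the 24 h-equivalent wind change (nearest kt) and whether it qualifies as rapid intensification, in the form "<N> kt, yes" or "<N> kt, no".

5 kt, no

V₁: ΔP = 32, V ≈ 6.39 × 32^0.611 ≈ 53.11 kt.
V₂: ΔP = 37, V ≈ 6.39 × 37^0.611 ≈ 58.03 kt.
ΔV over 24 h = 4.92 kt → 24 h equivalent = 4.92 × 24/24 ≈ 4.92 kt.
5 kt < 30 kt ⇒ not rapid intensification.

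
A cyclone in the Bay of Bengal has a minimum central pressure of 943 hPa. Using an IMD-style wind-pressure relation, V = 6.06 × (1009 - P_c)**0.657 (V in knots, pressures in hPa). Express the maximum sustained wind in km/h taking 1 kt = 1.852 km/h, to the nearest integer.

ΔP = 1009 − 943 = 66 hPa.
V ≈ 6.06 × 66^0.657 = 6.06 × 15.683 ≈ 95.041 kt.
95.041 × 1.852 ≈ 176.02 km/h → 176 km/h.

176 km/h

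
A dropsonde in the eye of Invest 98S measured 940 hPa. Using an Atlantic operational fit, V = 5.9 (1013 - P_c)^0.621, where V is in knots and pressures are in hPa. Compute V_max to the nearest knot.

ΔP = 1013 − 940 = 73 hPa.
73^0.621 ≈ 14.359.
V ≈ 5.9 × 14.359 ≈ 84.7 kt.

85 kt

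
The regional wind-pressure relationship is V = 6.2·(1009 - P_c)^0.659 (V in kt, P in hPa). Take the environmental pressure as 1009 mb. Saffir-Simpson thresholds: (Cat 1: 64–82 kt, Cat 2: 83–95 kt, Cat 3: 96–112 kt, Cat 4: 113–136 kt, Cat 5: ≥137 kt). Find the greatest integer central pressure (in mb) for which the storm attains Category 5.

Category 5 begins at V = 137 kt.
Required ΔP = (137/6.2)^(1/0.659) = 22.097^1.517 ≈ 109.64 mb.
P_c ≤ 1009 − 109.64 = 899.36, so the highest integer P_c is 899 mb.

899 mb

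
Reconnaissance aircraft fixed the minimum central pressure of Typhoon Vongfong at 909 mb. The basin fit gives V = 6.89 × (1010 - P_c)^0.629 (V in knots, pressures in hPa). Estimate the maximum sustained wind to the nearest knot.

ΔP = 1010 − 909 = 101 mb.
101^0.629 ≈ 18.227.
V ≈ 6.89 × 18.227 ≈ 125.6 kt.

126 kt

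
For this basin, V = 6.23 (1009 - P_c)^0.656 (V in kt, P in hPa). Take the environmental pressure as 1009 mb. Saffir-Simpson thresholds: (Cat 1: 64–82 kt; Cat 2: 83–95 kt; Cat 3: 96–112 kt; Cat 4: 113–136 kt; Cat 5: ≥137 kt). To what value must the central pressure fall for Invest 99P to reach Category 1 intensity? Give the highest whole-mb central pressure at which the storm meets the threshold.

974 mb

Category 1 begins at V = 64 kt.
Required ΔP = (64/6.23)^(1/0.656) = 10.273^1.524 ≈ 34.85 mb.
P_c ≤ 1009 − 34.85 = 974.15, so the highest integer P_c is 974 mb.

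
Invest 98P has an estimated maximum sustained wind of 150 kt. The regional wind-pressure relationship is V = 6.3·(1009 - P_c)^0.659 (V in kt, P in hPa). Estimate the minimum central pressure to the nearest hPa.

886 hPa

ΔP = (V / 6.3)^(1/0.659) = (150/6.3)^1.517.
150/6.3 = 23.810; 23.810^1.517 ≈ 122.79 hPa.
P_c = 1009 − 122.79 = 886.21 ≈ 886 hPa.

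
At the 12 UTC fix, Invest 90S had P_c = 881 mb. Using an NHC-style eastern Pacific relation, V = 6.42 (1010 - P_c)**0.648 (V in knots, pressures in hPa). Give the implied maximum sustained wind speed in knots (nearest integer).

ΔP = 1010 − 881 = 129 mb.
129^0.648 ≈ 23.316.
V ≈ 6.42 × 23.316 ≈ 149.7 kt.

150 kt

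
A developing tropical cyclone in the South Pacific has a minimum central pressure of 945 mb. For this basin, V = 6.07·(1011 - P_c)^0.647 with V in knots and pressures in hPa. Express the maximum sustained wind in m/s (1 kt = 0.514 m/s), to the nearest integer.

ΔP = 1011 − 945 = 66 mb.
V ≈ 6.07 × 66^0.647 = 6.07 × 15.040 ≈ 91.292 kt.
91.292 × 0.514 ≈ 46.92 m/s → 47 m/s.

47 m/s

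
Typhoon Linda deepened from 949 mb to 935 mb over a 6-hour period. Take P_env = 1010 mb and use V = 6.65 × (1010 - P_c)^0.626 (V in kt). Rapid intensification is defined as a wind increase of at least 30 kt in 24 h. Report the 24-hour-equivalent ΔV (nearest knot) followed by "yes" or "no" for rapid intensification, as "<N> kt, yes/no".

48 kt, yes

V₁: ΔP = 61, V ≈ 6.65 × 61^0.626 ≈ 87.18 kt.
V₂: ΔP = 75, V ≈ 6.65 × 75^0.626 ≈ 99.22 kt.
ΔV over 6 h = 12.04 kt → 24 h equivalent = 12.04 × 24/6 ≈ 48.16 kt.
48 kt ≥ 30 kt ⇒ rapid intensification.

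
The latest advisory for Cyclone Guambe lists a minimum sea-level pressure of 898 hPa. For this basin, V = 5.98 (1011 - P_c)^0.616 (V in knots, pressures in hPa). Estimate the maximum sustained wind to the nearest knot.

ΔP = 1011 − 898 = 113 hPa.
113^0.616 ≈ 18.395.
V ≈ 5.98 × 18.395 ≈ 110.0 kt.

110 kt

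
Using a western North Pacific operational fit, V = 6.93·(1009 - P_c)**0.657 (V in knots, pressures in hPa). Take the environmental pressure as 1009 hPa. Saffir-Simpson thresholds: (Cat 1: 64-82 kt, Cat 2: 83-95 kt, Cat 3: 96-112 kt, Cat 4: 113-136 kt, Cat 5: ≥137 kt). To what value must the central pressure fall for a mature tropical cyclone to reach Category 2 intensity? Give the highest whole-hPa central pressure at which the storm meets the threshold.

Category 2 begins at V = 83 kt.
Required ΔP = (83/6.93)^(1/0.657) = 11.977^1.522 ≈ 43.78 hPa.
P_c ≤ 1009 − 43.78 = 965.22, so the highest integer P_c is 965 hPa.

965 hPa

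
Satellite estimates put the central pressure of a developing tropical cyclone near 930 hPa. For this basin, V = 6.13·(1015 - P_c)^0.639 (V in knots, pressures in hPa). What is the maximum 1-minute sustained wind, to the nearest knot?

ΔP = 1015 − 930 = 85 hPa.
85^0.639 ≈ 17.096.
V ≈ 6.13 × 17.096 ≈ 104.8 kt.

105 kt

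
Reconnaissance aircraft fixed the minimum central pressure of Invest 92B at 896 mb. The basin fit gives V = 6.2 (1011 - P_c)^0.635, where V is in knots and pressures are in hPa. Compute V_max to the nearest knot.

126 kt

ΔP = 1011 − 896 = 115 mb.
115^0.635 ≈ 20.349.
V ≈ 6.2 × 20.349 ≈ 126.2 kt.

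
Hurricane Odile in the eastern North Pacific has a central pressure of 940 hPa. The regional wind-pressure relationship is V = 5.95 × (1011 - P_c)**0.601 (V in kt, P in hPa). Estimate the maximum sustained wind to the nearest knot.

77 kt

ΔP = 1011 − 940 = 71 hPa.
71^0.601 ≈ 12.960.
V ≈ 5.95 × 12.960 ≈ 77.1 kt.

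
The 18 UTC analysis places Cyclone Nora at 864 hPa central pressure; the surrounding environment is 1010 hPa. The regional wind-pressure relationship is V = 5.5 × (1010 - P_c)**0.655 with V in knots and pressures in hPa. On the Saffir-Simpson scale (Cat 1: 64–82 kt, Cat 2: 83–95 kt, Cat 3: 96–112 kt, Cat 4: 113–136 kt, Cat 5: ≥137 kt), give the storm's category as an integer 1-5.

5

ΔP = 1010 − 864 = 146 hPa.
V ≈ 5.5 × 146^0.655 = 5.5 × 26.16 ≈ 144 kt.
144 kt falls in the Category 5 band.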